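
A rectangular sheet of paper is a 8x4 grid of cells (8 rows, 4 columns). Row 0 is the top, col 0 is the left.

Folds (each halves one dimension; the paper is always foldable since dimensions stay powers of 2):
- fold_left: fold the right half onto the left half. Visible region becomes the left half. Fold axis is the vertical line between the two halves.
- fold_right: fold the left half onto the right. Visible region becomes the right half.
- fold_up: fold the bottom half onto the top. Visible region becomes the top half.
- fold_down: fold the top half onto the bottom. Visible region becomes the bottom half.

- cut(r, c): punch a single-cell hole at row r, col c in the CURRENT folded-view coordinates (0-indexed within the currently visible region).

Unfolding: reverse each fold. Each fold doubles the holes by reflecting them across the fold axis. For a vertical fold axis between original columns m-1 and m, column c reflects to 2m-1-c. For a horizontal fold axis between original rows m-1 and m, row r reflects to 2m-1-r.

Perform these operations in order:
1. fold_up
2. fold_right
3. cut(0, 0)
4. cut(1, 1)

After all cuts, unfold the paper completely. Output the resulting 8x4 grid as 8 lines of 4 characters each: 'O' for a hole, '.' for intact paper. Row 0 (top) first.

Answer: .OO.
O..O
....
....
....
....
O..O
.OO.

Derivation:
Op 1 fold_up: fold axis h@4; visible region now rows[0,4) x cols[0,4) = 4x4
Op 2 fold_right: fold axis v@2; visible region now rows[0,4) x cols[2,4) = 4x2
Op 3 cut(0, 0): punch at orig (0,2); cuts so far [(0, 2)]; region rows[0,4) x cols[2,4) = 4x2
Op 4 cut(1, 1): punch at orig (1,3); cuts so far [(0, 2), (1, 3)]; region rows[0,4) x cols[2,4) = 4x2
Unfold 1 (reflect across v@2): 4 holes -> [(0, 1), (0, 2), (1, 0), (1, 3)]
Unfold 2 (reflect across h@4): 8 holes -> [(0, 1), (0, 2), (1, 0), (1, 3), (6, 0), (6, 3), (7, 1), (7, 2)]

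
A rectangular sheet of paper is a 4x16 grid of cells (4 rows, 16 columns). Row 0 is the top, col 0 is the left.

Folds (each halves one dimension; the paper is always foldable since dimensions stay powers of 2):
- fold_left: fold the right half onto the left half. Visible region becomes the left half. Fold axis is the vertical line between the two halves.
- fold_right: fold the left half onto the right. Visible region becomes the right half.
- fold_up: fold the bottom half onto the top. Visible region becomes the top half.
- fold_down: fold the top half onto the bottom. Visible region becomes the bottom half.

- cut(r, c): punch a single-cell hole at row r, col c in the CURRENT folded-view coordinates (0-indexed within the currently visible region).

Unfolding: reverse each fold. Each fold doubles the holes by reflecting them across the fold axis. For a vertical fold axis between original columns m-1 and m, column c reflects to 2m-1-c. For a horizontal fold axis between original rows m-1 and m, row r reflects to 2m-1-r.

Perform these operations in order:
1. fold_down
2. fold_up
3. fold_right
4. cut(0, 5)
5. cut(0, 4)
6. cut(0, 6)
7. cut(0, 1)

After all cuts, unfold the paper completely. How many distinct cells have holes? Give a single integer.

Answer: 32

Derivation:
Op 1 fold_down: fold axis h@2; visible region now rows[2,4) x cols[0,16) = 2x16
Op 2 fold_up: fold axis h@3; visible region now rows[2,3) x cols[0,16) = 1x16
Op 3 fold_right: fold axis v@8; visible region now rows[2,3) x cols[8,16) = 1x8
Op 4 cut(0, 5): punch at orig (2,13); cuts so far [(2, 13)]; region rows[2,3) x cols[8,16) = 1x8
Op 5 cut(0, 4): punch at orig (2,12); cuts so far [(2, 12), (2, 13)]; region rows[2,3) x cols[8,16) = 1x8
Op 6 cut(0, 6): punch at orig (2,14); cuts so far [(2, 12), (2, 13), (2, 14)]; region rows[2,3) x cols[8,16) = 1x8
Op 7 cut(0, 1): punch at orig (2,9); cuts so far [(2, 9), (2, 12), (2, 13), (2, 14)]; region rows[2,3) x cols[8,16) = 1x8
Unfold 1 (reflect across v@8): 8 holes -> [(2, 1), (2, 2), (2, 3), (2, 6), (2, 9), (2, 12), (2, 13), (2, 14)]
Unfold 2 (reflect across h@3): 16 holes -> [(2, 1), (2, 2), (2, 3), (2, 6), (2, 9), (2, 12), (2, 13), (2, 14), (3, 1), (3, 2), (3, 3), (3, 6), (3, 9), (3, 12), (3, 13), (3, 14)]
Unfold 3 (reflect across h@2): 32 holes -> [(0, 1), (0, 2), (0, 3), (0, 6), (0, 9), (0, 12), (0, 13), (0, 14), (1, 1), (1, 2), (1, 3), (1, 6), (1, 9), (1, 12), (1, 13), (1, 14), (2, 1), (2, 2), (2, 3), (2, 6), (2, 9), (2, 12), (2, 13), (2, 14), (3, 1), (3, 2), (3, 3), (3, 6), (3, 9), (3, 12), (3, 13), (3, 14)]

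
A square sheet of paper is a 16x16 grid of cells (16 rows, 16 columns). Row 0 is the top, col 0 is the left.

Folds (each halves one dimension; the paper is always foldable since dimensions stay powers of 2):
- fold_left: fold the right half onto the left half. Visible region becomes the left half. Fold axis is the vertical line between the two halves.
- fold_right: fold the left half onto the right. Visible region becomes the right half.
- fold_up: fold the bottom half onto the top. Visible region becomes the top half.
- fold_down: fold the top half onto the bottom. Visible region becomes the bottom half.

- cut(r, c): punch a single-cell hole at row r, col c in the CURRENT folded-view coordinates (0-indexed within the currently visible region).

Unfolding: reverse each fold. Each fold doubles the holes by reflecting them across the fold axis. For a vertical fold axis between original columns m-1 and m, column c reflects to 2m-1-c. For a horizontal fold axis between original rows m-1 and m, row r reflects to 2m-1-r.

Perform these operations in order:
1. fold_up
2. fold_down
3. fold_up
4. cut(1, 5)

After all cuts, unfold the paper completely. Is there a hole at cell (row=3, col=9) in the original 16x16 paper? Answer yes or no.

Op 1 fold_up: fold axis h@8; visible region now rows[0,8) x cols[0,16) = 8x16
Op 2 fold_down: fold axis h@4; visible region now rows[4,8) x cols[0,16) = 4x16
Op 3 fold_up: fold axis h@6; visible region now rows[4,6) x cols[0,16) = 2x16
Op 4 cut(1, 5): punch at orig (5,5); cuts so far [(5, 5)]; region rows[4,6) x cols[0,16) = 2x16
Unfold 1 (reflect across h@6): 2 holes -> [(5, 5), (6, 5)]
Unfold 2 (reflect across h@4): 4 holes -> [(1, 5), (2, 5), (5, 5), (6, 5)]
Unfold 3 (reflect across h@8): 8 holes -> [(1, 5), (2, 5), (5, 5), (6, 5), (9, 5), (10, 5), (13, 5), (14, 5)]
Holes: [(1, 5), (2, 5), (5, 5), (6, 5), (9, 5), (10, 5), (13, 5), (14, 5)]

Answer: no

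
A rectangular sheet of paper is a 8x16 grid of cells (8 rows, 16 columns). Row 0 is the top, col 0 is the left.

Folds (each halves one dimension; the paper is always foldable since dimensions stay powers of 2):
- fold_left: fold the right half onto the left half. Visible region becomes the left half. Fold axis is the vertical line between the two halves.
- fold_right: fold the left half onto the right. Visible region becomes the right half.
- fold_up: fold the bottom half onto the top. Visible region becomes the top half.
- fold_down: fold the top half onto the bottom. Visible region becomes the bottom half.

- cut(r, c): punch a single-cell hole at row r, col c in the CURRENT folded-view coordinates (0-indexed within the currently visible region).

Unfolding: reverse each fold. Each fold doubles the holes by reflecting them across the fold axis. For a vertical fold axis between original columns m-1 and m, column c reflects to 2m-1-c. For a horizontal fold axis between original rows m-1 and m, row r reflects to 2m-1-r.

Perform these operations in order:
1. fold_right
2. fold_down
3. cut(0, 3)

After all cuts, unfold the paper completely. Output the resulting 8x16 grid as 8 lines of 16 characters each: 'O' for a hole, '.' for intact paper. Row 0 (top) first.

Answer: ................
................
................
....O......O....
....O......O....
................
................
................

Derivation:
Op 1 fold_right: fold axis v@8; visible region now rows[0,8) x cols[8,16) = 8x8
Op 2 fold_down: fold axis h@4; visible region now rows[4,8) x cols[8,16) = 4x8
Op 3 cut(0, 3): punch at orig (4,11); cuts so far [(4, 11)]; region rows[4,8) x cols[8,16) = 4x8
Unfold 1 (reflect across h@4): 2 holes -> [(3, 11), (4, 11)]
Unfold 2 (reflect across v@8): 4 holes -> [(3, 4), (3, 11), (4, 4), (4, 11)]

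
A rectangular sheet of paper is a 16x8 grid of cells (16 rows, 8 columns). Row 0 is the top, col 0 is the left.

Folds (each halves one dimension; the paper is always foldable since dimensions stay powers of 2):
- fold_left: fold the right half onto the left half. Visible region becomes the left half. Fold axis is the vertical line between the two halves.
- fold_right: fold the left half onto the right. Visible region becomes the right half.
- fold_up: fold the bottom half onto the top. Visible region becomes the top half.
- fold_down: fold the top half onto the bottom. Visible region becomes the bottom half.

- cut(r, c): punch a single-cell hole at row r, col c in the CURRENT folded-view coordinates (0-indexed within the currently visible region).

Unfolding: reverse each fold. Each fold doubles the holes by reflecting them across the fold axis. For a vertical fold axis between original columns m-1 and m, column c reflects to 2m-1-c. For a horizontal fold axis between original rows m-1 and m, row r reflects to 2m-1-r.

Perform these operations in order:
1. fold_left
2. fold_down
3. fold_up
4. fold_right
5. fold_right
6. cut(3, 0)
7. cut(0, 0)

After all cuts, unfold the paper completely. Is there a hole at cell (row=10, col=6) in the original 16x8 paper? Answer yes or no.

Op 1 fold_left: fold axis v@4; visible region now rows[0,16) x cols[0,4) = 16x4
Op 2 fold_down: fold axis h@8; visible region now rows[8,16) x cols[0,4) = 8x4
Op 3 fold_up: fold axis h@12; visible region now rows[8,12) x cols[0,4) = 4x4
Op 4 fold_right: fold axis v@2; visible region now rows[8,12) x cols[2,4) = 4x2
Op 5 fold_right: fold axis v@3; visible region now rows[8,12) x cols[3,4) = 4x1
Op 6 cut(3, 0): punch at orig (11,3); cuts so far [(11, 3)]; region rows[8,12) x cols[3,4) = 4x1
Op 7 cut(0, 0): punch at orig (8,3); cuts so far [(8, 3), (11, 3)]; region rows[8,12) x cols[3,4) = 4x1
Unfold 1 (reflect across v@3): 4 holes -> [(8, 2), (8, 3), (11, 2), (11, 3)]
Unfold 2 (reflect across v@2): 8 holes -> [(8, 0), (8, 1), (8, 2), (8, 3), (11, 0), (11, 1), (11, 2), (11, 3)]
Unfold 3 (reflect across h@12): 16 holes -> [(8, 0), (8, 1), (8, 2), (8, 3), (11, 0), (11, 1), (11, 2), (11, 3), (12, 0), (12, 1), (12, 2), (12, 3), (15, 0), (15, 1), (15, 2), (15, 3)]
Unfold 4 (reflect across h@8): 32 holes -> [(0, 0), (0, 1), (0, 2), (0, 3), (3, 0), (3, 1), (3, 2), (3, 3), (4, 0), (4, 1), (4, 2), (4, 3), (7, 0), (7, 1), (7, 2), (7, 3), (8, 0), (8, 1), (8, 2), (8, 3), (11, 0), (11, 1), (11, 2), (11, 3), (12, 0), (12, 1), (12, 2), (12, 3), (15, 0), (15, 1), (15, 2), (15, 3)]
Unfold 5 (reflect across v@4): 64 holes -> [(0, 0), (0, 1), (0, 2), (0, 3), (0, 4), (0, 5), (0, 6), (0, 7), (3, 0), (3, 1), (3, 2), (3, 3), (3, 4), (3, 5), (3, 6), (3, 7), (4, 0), (4, 1), (4, 2), (4, 3), (4, 4), (4, 5), (4, 6), (4, 7), (7, 0), (7, 1), (7, 2), (7, 3), (7, 4), (7, 5), (7, 6), (7, 7), (8, 0), (8, 1), (8, 2), (8, 3), (8, 4), (8, 5), (8, 6), (8, 7), (11, 0), (11, 1), (11, 2), (11, 3), (11, 4), (11, 5), (11, 6), (11, 7), (12, 0), (12, 1), (12, 2), (12, 3), (12, 4), (12, 5), (12, 6), (12, 7), (15, 0), (15, 1), (15, 2), (15, 3), (15, 4), (15, 5), (15, 6), (15, 7)]
Holes: [(0, 0), (0, 1), (0, 2), (0, 3), (0, 4), (0, 5), (0, 6), (0, 7), (3, 0), (3, 1), (3, 2), (3, 3), (3, 4), (3, 5), (3, 6), (3, 7), (4, 0), (4, 1), (4, 2), (4, 3), (4, 4), (4, 5), (4, 6), (4, 7), (7, 0), (7, 1), (7, 2), (7, 3), (7, 4), (7, 5), (7, 6), (7, 7), (8, 0), (8, 1), (8, 2), (8, 3), (8, 4), (8, 5), (8, 6), (8, 7), (11, 0), (11, 1), (11, 2), (11, 3), (11, 4), (11, 5), (11, 6), (11, 7), (12, 0), (12, 1), (12, 2), (12, 3), (12, 4), (12, 5), (12, 6), (12, 7), (15, 0), (15, 1), (15, 2), (15, 3), (15, 4), (15, 5), (15, 6), (15, 7)]

Answer: no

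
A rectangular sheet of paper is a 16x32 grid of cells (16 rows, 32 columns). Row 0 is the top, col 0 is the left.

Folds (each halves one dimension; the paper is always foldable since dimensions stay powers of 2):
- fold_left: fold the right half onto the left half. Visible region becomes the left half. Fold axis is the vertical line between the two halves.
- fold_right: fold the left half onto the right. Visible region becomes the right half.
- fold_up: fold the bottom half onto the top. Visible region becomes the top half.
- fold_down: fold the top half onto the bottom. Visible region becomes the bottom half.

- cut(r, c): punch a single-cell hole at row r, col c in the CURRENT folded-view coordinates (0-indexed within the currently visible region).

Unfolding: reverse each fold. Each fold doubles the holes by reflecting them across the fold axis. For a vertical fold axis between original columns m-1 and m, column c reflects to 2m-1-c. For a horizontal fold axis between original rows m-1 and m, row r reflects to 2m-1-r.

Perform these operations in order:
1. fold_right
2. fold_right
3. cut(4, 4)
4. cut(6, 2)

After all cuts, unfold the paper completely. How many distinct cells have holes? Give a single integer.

Answer: 8

Derivation:
Op 1 fold_right: fold axis v@16; visible region now rows[0,16) x cols[16,32) = 16x16
Op 2 fold_right: fold axis v@24; visible region now rows[0,16) x cols[24,32) = 16x8
Op 3 cut(4, 4): punch at orig (4,28); cuts so far [(4, 28)]; region rows[0,16) x cols[24,32) = 16x8
Op 4 cut(6, 2): punch at orig (6,26); cuts so far [(4, 28), (6, 26)]; region rows[0,16) x cols[24,32) = 16x8
Unfold 1 (reflect across v@24): 4 holes -> [(4, 19), (4, 28), (6, 21), (6, 26)]
Unfold 2 (reflect across v@16): 8 holes -> [(4, 3), (4, 12), (4, 19), (4, 28), (6, 5), (6, 10), (6, 21), (6, 26)]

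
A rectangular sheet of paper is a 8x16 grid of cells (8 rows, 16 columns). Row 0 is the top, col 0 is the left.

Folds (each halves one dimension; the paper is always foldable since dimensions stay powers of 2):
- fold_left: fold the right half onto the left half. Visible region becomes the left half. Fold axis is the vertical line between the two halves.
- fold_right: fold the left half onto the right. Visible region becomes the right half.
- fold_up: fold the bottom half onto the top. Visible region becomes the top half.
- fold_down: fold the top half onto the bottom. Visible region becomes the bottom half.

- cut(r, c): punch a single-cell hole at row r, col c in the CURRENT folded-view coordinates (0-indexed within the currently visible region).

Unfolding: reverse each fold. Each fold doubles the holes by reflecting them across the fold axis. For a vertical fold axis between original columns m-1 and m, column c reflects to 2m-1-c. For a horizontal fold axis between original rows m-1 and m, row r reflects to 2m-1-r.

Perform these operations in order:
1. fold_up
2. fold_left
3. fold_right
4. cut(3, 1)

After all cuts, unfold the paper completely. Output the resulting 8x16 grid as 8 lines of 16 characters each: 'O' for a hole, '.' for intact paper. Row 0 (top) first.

Op 1 fold_up: fold axis h@4; visible region now rows[0,4) x cols[0,16) = 4x16
Op 2 fold_left: fold axis v@8; visible region now rows[0,4) x cols[0,8) = 4x8
Op 3 fold_right: fold axis v@4; visible region now rows[0,4) x cols[4,8) = 4x4
Op 4 cut(3, 1): punch at orig (3,5); cuts so far [(3, 5)]; region rows[0,4) x cols[4,8) = 4x4
Unfold 1 (reflect across v@4): 2 holes -> [(3, 2), (3, 5)]
Unfold 2 (reflect across v@8): 4 holes -> [(3, 2), (3, 5), (3, 10), (3, 13)]
Unfold 3 (reflect across h@4): 8 holes -> [(3, 2), (3, 5), (3, 10), (3, 13), (4, 2), (4, 5), (4, 10), (4, 13)]

Answer: ................
................
................
..O..O....O..O..
..O..O....O..O..
................
................
................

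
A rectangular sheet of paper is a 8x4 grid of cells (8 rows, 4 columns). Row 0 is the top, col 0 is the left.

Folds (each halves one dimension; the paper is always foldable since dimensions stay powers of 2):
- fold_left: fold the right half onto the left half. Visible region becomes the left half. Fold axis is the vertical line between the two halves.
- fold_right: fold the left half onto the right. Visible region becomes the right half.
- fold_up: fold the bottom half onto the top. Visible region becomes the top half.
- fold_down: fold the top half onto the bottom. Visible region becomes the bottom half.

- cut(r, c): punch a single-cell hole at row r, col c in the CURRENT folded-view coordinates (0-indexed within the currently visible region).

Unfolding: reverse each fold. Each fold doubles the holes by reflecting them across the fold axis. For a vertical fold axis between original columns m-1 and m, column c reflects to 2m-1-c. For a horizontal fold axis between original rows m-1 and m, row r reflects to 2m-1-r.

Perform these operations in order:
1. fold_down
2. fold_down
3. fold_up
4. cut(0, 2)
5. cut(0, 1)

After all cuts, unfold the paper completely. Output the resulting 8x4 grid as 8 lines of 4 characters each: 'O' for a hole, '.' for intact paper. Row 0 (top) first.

Op 1 fold_down: fold axis h@4; visible region now rows[4,8) x cols[0,4) = 4x4
Op 2 fold_down: fold axis h@6; visible region now rows[6,8) x cols[0,4) = 2x4
Op 3 fold_up: fold axis h@7; visible region now rows[6,7) x cols[0,4) = 1x4
Op 4 cut(0, 2): punch at orig (6,2); cuts so far [(6, 2)]; region rows[6,7) x cols[0,4) = 1x4
Op 5 cut(0, 1): punch at orig (6,1); cuts so far [(6, 1), (6, 2)]; region rows[6,7) x cols[0,4) = 1x4
Unfold 1 (reflect across h@7): 4 holes -> [(6, 1), (6, 2), (7, 1), (7, 2)]
Unfold 2 (reflect across h@6): 8 holes -> [(4, 1), (4, 2), (5, 1), (5, 2), (6, 1), (6, 2), (7, 1), (7, 2)]
Unfold 3 (reflect across h@4): 16 holes -> [(0, 1), (0, 2), (1, 1), (1, 2), (2, 1), (2, 2), (3, 1), (3, 2), (4, 1), (4, 2), (5, 1), (5, 2), (6, 1), (6, 2), (7, 1), (7, 2)]

Answer: .OO.
.OO.
.OO.
.OO.
.OO.
.OO.
.OO.
.OO.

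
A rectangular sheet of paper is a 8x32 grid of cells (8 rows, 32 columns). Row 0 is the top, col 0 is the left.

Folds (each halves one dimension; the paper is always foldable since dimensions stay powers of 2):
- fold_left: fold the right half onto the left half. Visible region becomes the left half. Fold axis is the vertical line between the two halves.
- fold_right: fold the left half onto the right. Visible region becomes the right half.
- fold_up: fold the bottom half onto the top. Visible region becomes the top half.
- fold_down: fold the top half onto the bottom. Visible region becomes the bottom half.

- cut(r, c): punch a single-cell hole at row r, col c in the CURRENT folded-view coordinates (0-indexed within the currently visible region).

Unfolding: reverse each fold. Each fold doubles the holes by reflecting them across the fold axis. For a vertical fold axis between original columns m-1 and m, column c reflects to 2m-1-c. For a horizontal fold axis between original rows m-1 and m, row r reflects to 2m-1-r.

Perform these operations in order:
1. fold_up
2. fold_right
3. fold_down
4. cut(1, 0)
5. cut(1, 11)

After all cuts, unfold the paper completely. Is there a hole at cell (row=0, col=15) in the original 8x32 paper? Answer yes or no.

Answer: yes

Derivation:
Op 1 fold_up: fold axis h@4; visible region now rows[0,4) x cols[0,32) = 4x32
Op 2 fold_right: fold axis v@16; visible region now rows[0,4) x cols[16,32) = 4x16
Op 3 fold_down: fold axis h@2; visible region now rows[2,4) x cols[16,32) = 2x16
Op 4 cut(1, 0): punch at orig (3,16); cuts so far [(3, 16)]; region rows[2,4) x cols[16,32) = 2x16
Op 5 cut(1, 11): punch at orig (3,27); cuts so far [(3, 16), (3, 27)]; region rows[2,4) x cols[16,32) = 2x16
Unfold 1 (reflect across h@2): 4 holes -> [(0, 16), (0, 27), (3, 16), (3, 27)]
Unfold 2 (reflect across v@16): 8 holes -> [(0, 4), (0, 15), (0, 16), (0, 27), (3, 4), (3, 15), (3, 16), (3, 27)]
Unfold 3 (reflect across h@4): 16 holes -> [(0, 4), (0, 15), (0, 16), (0, 27), (3, 4), (3, 15), (3, 16), (3, 27), (4, 4), (4, 15), (4, 16), (4, 27), (7, 4), (7, 15), (7, 16), (7, 27)]
Holes: [(0, 4), (0, 15), (0, 16), (0, 27), (3, 4), (3, 15), (3, 16), (3, 27), (4, 4), (4, 15), (4, 16), (4, 27), (7, 4), (7, 15), (7, 16), (7, 27)]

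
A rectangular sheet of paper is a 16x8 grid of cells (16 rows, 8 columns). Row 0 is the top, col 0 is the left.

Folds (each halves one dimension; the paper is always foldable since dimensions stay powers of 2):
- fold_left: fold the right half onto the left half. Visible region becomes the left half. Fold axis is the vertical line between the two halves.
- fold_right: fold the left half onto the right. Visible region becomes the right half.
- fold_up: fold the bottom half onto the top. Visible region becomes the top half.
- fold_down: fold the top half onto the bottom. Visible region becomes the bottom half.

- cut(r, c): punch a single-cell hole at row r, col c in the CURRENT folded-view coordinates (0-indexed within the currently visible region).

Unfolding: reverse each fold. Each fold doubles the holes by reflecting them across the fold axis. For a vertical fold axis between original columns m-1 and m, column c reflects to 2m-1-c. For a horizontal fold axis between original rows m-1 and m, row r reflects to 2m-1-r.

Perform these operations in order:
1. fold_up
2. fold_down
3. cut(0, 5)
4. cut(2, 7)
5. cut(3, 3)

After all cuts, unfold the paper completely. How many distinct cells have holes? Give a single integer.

Answer: 12

Derivation:
Op 1 fold_up: fold axis h@8; visible region now rows[0,8) x cols[0,8) = 8x8
Op 2 fold_down: fold axis h@4; visible region now rows[4,8) x cols[0,8) = 4x8
Op 3 cut(0, 5): punch at orig (4,5); cuts so far [(4, 5)]; region rows[4,8) x cols[0,8) = 4x8
Op 4 cut(2, 7): punch at orig (6,7); cuts so far [(4, 5), (6, 7)]; region rows[4,8) x cols[0,8) = 4x8
Op 5 cut(3, 3): punch at orig (7,3); cuts so far [(4, 5), (6, 7), (7, 3)]; region rows[4,8) x cols[0,8) = 4x8
Unfold 1 (reflect across h@4): 6 holes -> [(0, 3), (1, 7), (3, 5), (4, 5), (6, 7), (7, 3)]
Unfold 2 (reflect across h@8): 12 holes -> [(0, 3), (1, 7), (3, 5), (4, 5), (6, 7), (7, 3), (8, 3), (9, 7), (11, 5), (12, 5), (14, 7), (15, 3)]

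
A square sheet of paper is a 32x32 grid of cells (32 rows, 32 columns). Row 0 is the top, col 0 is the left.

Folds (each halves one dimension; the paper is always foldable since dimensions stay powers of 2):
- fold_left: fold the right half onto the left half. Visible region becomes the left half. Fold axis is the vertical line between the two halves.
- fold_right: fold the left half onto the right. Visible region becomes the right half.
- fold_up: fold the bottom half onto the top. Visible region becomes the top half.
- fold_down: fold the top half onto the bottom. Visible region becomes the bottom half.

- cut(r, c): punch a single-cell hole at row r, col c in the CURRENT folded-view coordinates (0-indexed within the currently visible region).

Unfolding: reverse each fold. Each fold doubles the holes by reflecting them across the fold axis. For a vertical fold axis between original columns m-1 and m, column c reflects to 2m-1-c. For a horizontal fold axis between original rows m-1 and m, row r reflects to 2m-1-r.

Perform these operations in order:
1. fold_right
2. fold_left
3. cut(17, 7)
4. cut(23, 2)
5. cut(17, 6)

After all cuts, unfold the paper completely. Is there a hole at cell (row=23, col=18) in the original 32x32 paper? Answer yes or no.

Op 1 fold_right: fold axis v@16; visible region now rows[0,32) x cols[16,32) = 32x16
Op 2 fold_left: fold axis v@24; visible region now rows[0,32) x cols[16,24) = 32x8
Op 3 cut(17, 7): punch at orig (17,23); cuts so far [(17, 23)]; region rows[0,32) x cols[16,24) = 32x8
Op 4 cut(23, 2): punch at orig (23,18); cuts so far [(17, 23), (23, 18)]; region rows[0,32) x cols[16,24) = 32x8
Op 5 cut(17, 6): punch at orig (17,22); cuts so far [(17, 22), (17, 23), (23, 18)]; region rows[0,32) x cols[16,24) = 32x8
Unfold 1 (reflect across v@24): 6 holes -> [(17, 22), (17, 23), (17, 24), (17, 25), (23, 18), (23, 29)]
Unfold 2 (reflect across v@16): 12 holes -> [(17, 6), (17, 7), (17, 8), (17, 9), (17, 22), (17, 23), (17, 24), (17, 25), (23, 2), (23, 13), (23, 18), (23, 29)]
Holes: [(17, 6), (17, 7), (17, 8), (17, 9), (17, 22), (17, 23), (17, 24), (17, 25), (23, 2), (23, 13), (23, 18), (23, 29)]

Answer: yes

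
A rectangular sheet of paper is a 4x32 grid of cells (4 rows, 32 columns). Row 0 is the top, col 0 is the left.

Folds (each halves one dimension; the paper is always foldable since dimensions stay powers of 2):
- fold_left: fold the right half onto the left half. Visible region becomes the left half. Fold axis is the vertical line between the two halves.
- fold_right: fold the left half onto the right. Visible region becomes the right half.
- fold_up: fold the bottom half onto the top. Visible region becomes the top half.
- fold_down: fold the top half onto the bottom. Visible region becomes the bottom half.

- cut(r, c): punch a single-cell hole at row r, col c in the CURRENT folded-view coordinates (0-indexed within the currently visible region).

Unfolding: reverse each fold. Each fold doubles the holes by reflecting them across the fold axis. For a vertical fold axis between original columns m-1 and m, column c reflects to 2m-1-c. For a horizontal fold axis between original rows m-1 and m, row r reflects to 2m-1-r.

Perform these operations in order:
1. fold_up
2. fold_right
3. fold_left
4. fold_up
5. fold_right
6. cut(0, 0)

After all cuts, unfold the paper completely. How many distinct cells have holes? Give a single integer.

Answer: 32

Derivation:
Op 1 fold_up: fold axis h@2; visible region now rows[0,2) x cols[0,32) = 2x32
Op 2 fold_right: fold axis v@16; visible region now rows[0,2) x cols[16,32) = 2x16
Op 3 fold_left: fold axis v@24; visible region now rows[0,2) x cols[16,24) = 2x8
Op 4 fold_up: fold axis h@1; visible region now rows[0,1) x cols[16,24) = 1x8
Op 5 fold_right: fold axis v@20; visible region now rows[0,1) x cols[20,24) = 1x4
Op 6 cut(0, 0): punch at orig (0,20); cuts so far [(0, 20)]; region rows[0,1) x cols[20,24) = 1x4
Unfold 1 (reflect across v@20): 2 holes -> [(0, 19), (0, 20)]
Unfold 2 (reflect across h@1): 4 holes -> [(0, 19), (0, 20), (1, 19), (1, 20)]
Unfold 3 (reflect across v@24): 8 holes -> [(0, 19), (0, 20), (0, 27), (0, 28), (1, 19), (1, 20), (1, 27), (1, 28)]
Unfold 4 (reflect across v@16): 16 holes -> [(0, 3), (0, 4), (0, 11), (0, 12), (0, 19), (0, 20), (0, 27), (0, 28), (1, 3), (1, 4), (1, 11), (1, 12), (1, 19), (1, 20), (1, 27), (1, 28)]
Unfold 5 (reflect across h@2): 32 holes -> [(0, 3), (0, 4), (0, 11), (0, 12), (0, 19), (0, 20), (0, 27), (0, 28), (1, 3), (1, 4), (1, 11), (1, 12), (1, 19), (1, 20), (1, 27), (1, 28), (2, 3), (2, 4), (2, 11), (2, 12), (2, 19), (2, 20), (2, 27), (2, 28), (3, 3), (3, 4), (3, 11), (3, 12), (3, 19), (3, 20), (3, 27), (3, 28)]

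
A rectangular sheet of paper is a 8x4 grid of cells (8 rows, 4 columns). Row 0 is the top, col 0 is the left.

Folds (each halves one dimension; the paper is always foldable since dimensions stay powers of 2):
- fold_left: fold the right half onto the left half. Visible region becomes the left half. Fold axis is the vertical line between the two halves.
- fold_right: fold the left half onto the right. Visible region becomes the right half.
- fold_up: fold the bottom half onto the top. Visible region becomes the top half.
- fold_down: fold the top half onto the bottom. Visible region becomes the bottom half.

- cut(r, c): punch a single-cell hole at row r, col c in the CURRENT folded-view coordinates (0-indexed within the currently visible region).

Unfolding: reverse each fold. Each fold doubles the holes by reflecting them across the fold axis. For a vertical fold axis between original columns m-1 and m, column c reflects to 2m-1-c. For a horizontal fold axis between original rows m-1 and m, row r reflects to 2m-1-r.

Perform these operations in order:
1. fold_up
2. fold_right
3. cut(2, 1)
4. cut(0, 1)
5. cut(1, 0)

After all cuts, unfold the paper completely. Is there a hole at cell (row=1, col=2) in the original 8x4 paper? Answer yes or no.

Op 1 fold_up: fold axis h@4; visible region now rows[0,4) x cols[0,4) = 4x4
Op 2 fold_right: fold axis v@2; visible region now rows[0,4) x cols[2,4) = 4x2
Op 3 cut(2, 1): punch at orig (2,3); cuts so far [(2, 3)]; region rows[0,4) x cols[2,4) = 4x2
Op 4 cut(0, 1): punch at orig (0,3); cuts so far [(0, 3), (2, 3)]; region rows[0,4) x cols[2,4) = 4x2
Op 5 cut(1, 0): punch at orig (1,2); cuts so far [(0, 3), (1, 2), (2, 3)]; region rows[0,4) x cols[2,4) = 4x2
Unfold 1 (reflect across v@2): 6 holes -> [(0, 0), (0, 3), (1, 1), (1, 2), (2, 0), (2, 3)]
Unfold 2 (reflect across h@4): 12 holes -> [(0, 0), (0, 3), (1, 1), (1, 2), (2, 0), (2, 3), (5, 0), (5, 3), (6, 1), (6, 2), (7, 0), (7, 3)]
Holes: [(0, 0), (0, 3), (1, 1), (1, 2), (2, 0), (2, 3), (5, 0), (5, 3), (6, 1), (6, 2), (7, 0), (7, 3)]

Answer: yes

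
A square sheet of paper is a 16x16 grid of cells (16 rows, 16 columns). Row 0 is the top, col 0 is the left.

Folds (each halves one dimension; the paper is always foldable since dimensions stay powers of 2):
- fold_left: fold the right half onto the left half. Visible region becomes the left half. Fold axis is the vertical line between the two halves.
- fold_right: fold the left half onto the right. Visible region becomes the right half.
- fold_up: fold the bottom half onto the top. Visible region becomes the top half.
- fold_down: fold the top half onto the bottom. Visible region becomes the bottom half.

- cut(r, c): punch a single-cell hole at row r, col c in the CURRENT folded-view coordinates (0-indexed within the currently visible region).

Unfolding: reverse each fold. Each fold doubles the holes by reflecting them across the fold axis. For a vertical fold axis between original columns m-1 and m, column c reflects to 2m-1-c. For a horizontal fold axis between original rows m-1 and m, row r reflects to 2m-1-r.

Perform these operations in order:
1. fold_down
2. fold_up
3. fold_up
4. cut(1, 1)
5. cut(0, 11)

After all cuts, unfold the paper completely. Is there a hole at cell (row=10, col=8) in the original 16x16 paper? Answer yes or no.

Op 1 fold_down: fold axis h@8; visible region now rows[8,16) x cols[0,16) = 8x16
Op 2 fold_up: fold axis h@12; visible region now rows[8,12) x cols[0,16) = 4x16
Op 3 fold_up: fold axis h@10; visible region now rows[8,10) x cols[0,16) = 2x16
Op 4 cut(1, 1): punch at orig (9,1); cuts so far [(9, 1)]; region rows[8,10) x cols[0,16) = 2x16
Op 5 cut(0, 11): punch at orig (8,11); cuts so far [(8, 11), (9, 1)]; region rows[8,10) x cols[0,16) = 2x16
Unfold 1 (reflect across h@10): 4 holes -> [(8, 11), (9, 1), (10, 1), (11, 11)]
Unfold 2 (reflect across h@12): 8 holes -> [(8, 11), (9, 1), (10, 1), (11, 11), (12, 11), (13, 1), (14, 1), (15, 11)]
Unfold 3 (reflect across h@8): 16 holes -> [(0, 11), (1, 1), (2, 1), (3, 11), (4, 11), (5, 1), (6, 1), (7, 11), (8, 11), (9, 1), (10, 1), (11, 11), (12, 11), (13, 1), (14, 1), (15, 11)]
Holes: [(0, 11), (1, 1), (2, 1), (3, 11), (4, 11), (5, 1), (6, 1), (7, 11), (8, 11), (9, 1), (10, 1), (11, 11), (12, 11), (13, 1), (14, 1), (15, 11)]

Answer: no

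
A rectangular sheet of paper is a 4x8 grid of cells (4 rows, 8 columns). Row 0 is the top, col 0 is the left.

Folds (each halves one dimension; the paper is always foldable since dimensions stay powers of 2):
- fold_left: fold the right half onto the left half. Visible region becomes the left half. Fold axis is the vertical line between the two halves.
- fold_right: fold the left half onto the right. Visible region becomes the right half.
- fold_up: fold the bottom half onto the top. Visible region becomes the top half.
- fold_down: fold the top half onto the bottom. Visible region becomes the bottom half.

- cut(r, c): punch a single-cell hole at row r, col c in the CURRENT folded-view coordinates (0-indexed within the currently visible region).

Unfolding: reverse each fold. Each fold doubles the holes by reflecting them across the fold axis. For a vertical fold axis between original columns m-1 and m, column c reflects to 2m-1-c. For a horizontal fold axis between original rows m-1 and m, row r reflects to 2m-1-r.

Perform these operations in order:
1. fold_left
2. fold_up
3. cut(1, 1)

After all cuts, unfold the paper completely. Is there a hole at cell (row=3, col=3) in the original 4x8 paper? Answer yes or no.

Op 1 fold_left: fold axis v@4; visible region now rows[0,4) x cols[0,4) = 4x4
Op 2 fold_up: fold axis h@2; visible region now rows[0,2) x cols[0,4) = 2x4
Op 3 cut(1, 1): punch at orig (1,1); cuts so far [(1, 1)]; region rows[0,2) x cols[0,4) = 2x4
Unfold 1 (reflect across h@2): 2 holes -> [(1, 1), (2, 1)]
Unfold 2 (reflect across v@4): 4 holes -> [(1, 1), (1, 6), (2, 1), (2, 6)]
Holes: [(1, 1), (1, 6), (2, 1), (2, 6)]

Answer: no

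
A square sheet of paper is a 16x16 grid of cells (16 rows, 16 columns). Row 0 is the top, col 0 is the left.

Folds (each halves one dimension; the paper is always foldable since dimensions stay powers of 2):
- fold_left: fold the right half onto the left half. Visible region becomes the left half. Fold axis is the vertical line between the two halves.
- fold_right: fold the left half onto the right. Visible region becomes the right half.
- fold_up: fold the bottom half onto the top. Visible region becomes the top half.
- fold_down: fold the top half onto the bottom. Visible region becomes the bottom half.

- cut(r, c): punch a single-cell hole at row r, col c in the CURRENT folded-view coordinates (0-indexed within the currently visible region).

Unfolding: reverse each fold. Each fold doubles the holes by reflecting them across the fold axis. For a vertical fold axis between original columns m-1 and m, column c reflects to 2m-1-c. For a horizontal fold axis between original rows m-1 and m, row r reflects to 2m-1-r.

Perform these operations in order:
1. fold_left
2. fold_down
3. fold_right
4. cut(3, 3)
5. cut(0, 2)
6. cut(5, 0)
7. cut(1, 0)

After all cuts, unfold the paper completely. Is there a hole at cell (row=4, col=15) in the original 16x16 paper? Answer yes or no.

Answer: yes

Derivation:
Op 1 fold_left: fold axis v@8; visible region now rows[0,16) x cols[0,8) = 16x8
Op 2 fold_down: fold axis h@8; visible region now rows[8,16) x cols[0,8) = 8x8
Op 3 fold_right: fold axis v@4; visible region now rows[8,16) x cols[4,8) = 8x4
Op 4 cut(3, 3): punch at orig (11,7); cuts so far [(11, 7)]; region rows[8,16) x cols[4,8) = 8x4
Op 5 cut(0, 2): punch at orig (8,6); cuts so far [(8, 6), (11, 7)]; region rows[8,16) x cols[4,8) = 8x4
Op 6 cut(5, 0): punch at orig (13,4); cuts so far [(8, 6), (11, 7), (13, 4)]; region rows[8,16) x cols[4,8) = 8x4
Op 7 cut(1, 0): punch at orig (9,4); cuts so far [(8, 6), (9, 4), (11, 7), (13, 4)]; region rows[8,16) x cols[4,8) = 8x4
Unfold 1 (reflect across v@4): 8 holes -> [(8, 1), (8, 6), (9, 3), (9, 4), (11, 0), (11, 7), (13, 3), (13, 4)]
Unfold 2 (reflect across h@8): 16 holes -> [(2, 3), (2, 4), (4, 0), (4, 7), (6, 3), (6, 4), (7, 1), (7, 6), (8, 1), (8, 6), (9, 3), (9, 4), (11, 0), (11, 7), (13, 3), (13, 4)]
Unfold 3 (reflect across v@8): 32 holes -> [(2, 3), (2, 4), (2, 11), (2, 12), (4, 0), (4, 7), (4, 8), (4, 15), (6, 3), (6, 4), (6, 11), (6, 12), (7, 1), (7, 6), (7, 9), (7, 14), (8, 1), (8, 6), (8, 9), (8, 14), (9, 3), (9, 4), (9, 11), (9, 12), (11, 0), (11, 7), (11, 8), (11, 15), (13, 3), (13, 4), (13, 11), (13, 12)]
Holes: [(2, 3), (2, 4), (2, 11), (2, 12), (4, 0), (4, 7), (4, 8), (4, 15), (6, 3), (6, 4), (6, 11), (6, 12), (7, 1), (7, 6), (7, 9), (7, 14), (8, 1), (8, 6), (8, 9), (8, 14), (9, 3), (9, 4), (9, 11), (9, 12), (11, 0), (11, 7), (11, 8), (11, 15), (13, 3), (13, 4), (13, 11), (13, 12)]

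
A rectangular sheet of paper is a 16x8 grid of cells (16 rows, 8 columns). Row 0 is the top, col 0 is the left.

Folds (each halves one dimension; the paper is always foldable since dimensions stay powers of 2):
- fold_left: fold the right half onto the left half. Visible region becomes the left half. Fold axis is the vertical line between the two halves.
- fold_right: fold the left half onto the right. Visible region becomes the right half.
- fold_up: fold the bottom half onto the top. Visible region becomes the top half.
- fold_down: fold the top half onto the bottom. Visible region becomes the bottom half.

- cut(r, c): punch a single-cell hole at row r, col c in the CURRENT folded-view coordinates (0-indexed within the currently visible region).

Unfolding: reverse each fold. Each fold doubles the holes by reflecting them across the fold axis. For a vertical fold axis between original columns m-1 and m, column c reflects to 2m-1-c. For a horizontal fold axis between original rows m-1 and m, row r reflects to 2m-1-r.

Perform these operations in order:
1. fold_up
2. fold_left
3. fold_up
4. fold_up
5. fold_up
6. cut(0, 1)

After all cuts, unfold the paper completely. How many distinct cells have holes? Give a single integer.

Op 1 fold_up: fold axis h@8; visible region now rows[0,8) x cols[0,8) = 8x8
Op 2 fold_left: fold axis v@4; visible region now rows[0,8) x cols[0,4) = 8x4
Op 3 fold_up: fold axis h@4; visible region now rows[0,4) x cols[0,4) = 4x4
Op 4 fold_up: fold axis h@2; visible region now rows[0,2) x cols[0,4) = 2x4
Op 5 fold_up: fold axis h@1; visible region now rows[0,1) x cols[0,4) = 1x4
Op 6 cut(0, 1): punch at orig (0,1); cuts so far [(0, 1)]; region rows[0,1) x cols[0,4) = 1x4
Unfold 1 (reflect across h@1): 2 holes -> [(0, 1), (1, 1)]
Unfold 2 (reflect across h@2): 4 holes -> [(0, 1), (1, 1), (2, 1), (3, 1)]
Unfold 3 (reflect across h@4): 8 holes -> [(0, 1), (1, 1), (2, 1), (3, 1), (4, 1), (5, 1), (6, 1), (7, 1)]
Unfold 4 (reflect across v@4): 16 holes -> [(0, 1), (0, 6), (1, 1), (1, 6), (2, 1), (2, 6), (3, 1), (3, 6), (4, 1), (4, 6), (5, 1), (5, 6), (6, 1), (6, 6), (7, 1), (7, 6)]
Unfold 5 (reflect across h@8): 32 holes -> [(0, 1), (0, 6), (1, 1), (1, 6), (2, 1), (2, 6), (3, 1), (3, 6), (4, 1), (4, 6), (5, 1), (5, 6), (6, 1), (6, 6), (7, 1), (7, 6), (8, 1), (8, 6), (9, 1), (9, 6), (10, 1), (10, 6), (11, 1), (11, 6), (12, 1), (12, 6), (13, 1), (13, 6), (14, 1), (14, 6), (15, 1), (15, 6)]

Answer: 32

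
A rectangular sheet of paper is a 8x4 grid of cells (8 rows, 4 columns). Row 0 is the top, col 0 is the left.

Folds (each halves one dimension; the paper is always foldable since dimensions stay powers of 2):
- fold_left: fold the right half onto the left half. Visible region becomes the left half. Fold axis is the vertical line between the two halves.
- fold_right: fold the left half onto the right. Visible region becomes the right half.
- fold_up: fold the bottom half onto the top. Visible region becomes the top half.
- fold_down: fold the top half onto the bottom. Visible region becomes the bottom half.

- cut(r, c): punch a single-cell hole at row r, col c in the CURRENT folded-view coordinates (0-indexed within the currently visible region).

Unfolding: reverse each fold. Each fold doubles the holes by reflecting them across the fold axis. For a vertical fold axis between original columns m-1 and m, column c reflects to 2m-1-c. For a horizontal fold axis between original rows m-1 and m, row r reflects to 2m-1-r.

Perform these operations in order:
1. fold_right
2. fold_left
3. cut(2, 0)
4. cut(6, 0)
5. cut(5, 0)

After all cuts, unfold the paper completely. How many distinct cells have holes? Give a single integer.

Op 1 fold_right: fold axis v@2; visible region now rows[0,8) x cols[2,4) = 8x2
Op 2 fold_left: fold axis v@3; visible region now rows[0,8) x cols[2,3) = 8x1
Op 3 cut(2, 0): punch at orig (2,2); cuts so far [(2, 2)]; region rows[0,8) x cols[2,3) = 8x1
Op 4 cut(6, 0): punch at orig (6,2); cuts so far [(2, 2), (6, 2)]; region rows[0,8) x cols[2,3) = 8x1
Op 5 cut(5, 0): punch at orig (5,2); cuts so far [(2, 2), (5, 2), (6, 2)]; region rows[0,8) x cols[2,3) = 8x1
Unfold 1 (reflect across v@3): 6 holes -> [(2, 2), (2, 3), (5, 2), (5, 3), (6, 2), (6, 3)]
Unfold 2 (reflect across v@2): 12 holes -> [(2, 0), (2, 1), (2, 2), (2, 3), (5, 0), (5, 1), (5, 2), (5, 3), (6, 0), (6, 1), (6, 2), (6, 3)]

Answer: 12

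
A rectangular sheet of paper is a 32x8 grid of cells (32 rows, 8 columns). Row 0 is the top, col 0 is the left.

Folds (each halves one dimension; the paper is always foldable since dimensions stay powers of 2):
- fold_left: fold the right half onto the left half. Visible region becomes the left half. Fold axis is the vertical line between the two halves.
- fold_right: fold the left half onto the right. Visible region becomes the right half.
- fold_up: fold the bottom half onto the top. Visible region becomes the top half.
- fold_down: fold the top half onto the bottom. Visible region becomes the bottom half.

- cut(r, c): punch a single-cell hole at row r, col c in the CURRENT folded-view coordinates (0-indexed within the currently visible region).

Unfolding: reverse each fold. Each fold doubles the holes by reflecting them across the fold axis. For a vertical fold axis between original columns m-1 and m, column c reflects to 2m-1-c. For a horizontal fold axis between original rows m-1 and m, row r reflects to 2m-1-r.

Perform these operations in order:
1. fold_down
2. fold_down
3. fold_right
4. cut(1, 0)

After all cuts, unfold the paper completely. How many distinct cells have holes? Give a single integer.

Op 1 fold_down: fold axis h@16; visible region now rows[16,32) x cols[0,8) = 16x8
Op 2 fold_down: fold axis h@24; visible region now rows[24,32) x cols[0,8) = 8x8
Op 3 fold_right: fold axis v@4; visible region now rows[24,32) x cols[4,8) = 8x4
Op 4 cut(1, 0): punch at orig (25,4); cuts so far [(25, 4)]; region rows[24,32) x cols[4,8) = 8x4
Unfold 1 (reflect across v@4): 2 holes -> [(25, 3), (25, 4)]
Unfold 2 (reflect across h@24): 4 holes -> [(22, 3), (22, 4), (25, 3), (25, 4)]
Unfold 3 (reflect across h@16): 8 holes -> [(6, 3), (6, 4), (9, 3), (9, 4), (22, 3), (22, 4), (25, 3), (25, 4)]

Answer: 8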